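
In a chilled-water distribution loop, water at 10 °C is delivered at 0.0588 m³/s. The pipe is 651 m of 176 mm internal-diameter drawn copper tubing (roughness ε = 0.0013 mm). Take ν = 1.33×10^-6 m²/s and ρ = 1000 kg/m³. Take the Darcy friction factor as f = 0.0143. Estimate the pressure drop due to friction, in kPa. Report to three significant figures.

Δp ≈ 154 kPa

V = 4Q/(πD²) = 4·0.0588/(π·0.176²) = 2.417 m/s
h_f = f(L/D)V²/(2g) = 0.01430·(651/0.176)·2.417²/(2·9.81) = 15.75 m
Δp = ρg·h_f = 1000·9.81·15.75 = 154.5 kPa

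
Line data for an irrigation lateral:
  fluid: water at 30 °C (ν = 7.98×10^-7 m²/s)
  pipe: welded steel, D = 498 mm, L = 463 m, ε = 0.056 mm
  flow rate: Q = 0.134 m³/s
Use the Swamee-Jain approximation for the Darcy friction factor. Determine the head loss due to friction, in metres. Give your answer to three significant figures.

h_f ≈ 0.333 m

V = 4Q/(πD²) = 4·0.134/(π·0.498²) = 0.6879 m/s
Re = VD/ν = 0.6879·0.498/7.98×10^-7 = 4.29×10^5 → turbulent
ε/D = 0.056/498 = 1.12×10^-4
Swamee-Jain: f = 0.01487
h_f = f(L/D)V²/(2g) = 0.01487·(463/0.498)·0.6879²/(2·9.81) = 0.3334 m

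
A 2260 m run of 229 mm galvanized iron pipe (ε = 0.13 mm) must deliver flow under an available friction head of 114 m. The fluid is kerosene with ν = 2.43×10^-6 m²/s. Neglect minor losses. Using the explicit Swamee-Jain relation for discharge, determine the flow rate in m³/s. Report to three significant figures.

Swamee-Jain (Type II): Q = -0.965·√(gD⁵h_f/L)·ln[ε/(3.7D) + √(3.17ν²L/(gD³h_f))]
√(gD⁵h_f/L) = √(9.81·0.229⁵·114/2260) = 0.01765
ε/(3.7D) = 1.53×10^-4; √(3.17ν²L/(gD³h_f)) = 5.61×10^-5
Q = -0.965·0.01765·ln(2.096×10^-4) = 0.1443 m³/s
Check: V = 3.50 m/s, Re = 3.30×10^5, f = 0.01859, h_f = 115 m ≈ 114 m ✓

Q ≈ 0.144 m³/s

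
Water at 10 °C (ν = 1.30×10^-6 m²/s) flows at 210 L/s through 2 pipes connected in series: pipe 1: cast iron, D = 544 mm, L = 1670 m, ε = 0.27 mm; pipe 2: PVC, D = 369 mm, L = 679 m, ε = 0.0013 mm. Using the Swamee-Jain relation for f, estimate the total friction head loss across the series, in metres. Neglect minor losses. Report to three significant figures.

Pipe 1: V = 0.9035 m/s, Re = 3.78×10^5, ε/D = 4.96×10^-4, f = 0.01803, h_1 = f(L/D)V²/2g = 2.303 m
Pipe 2: V = 1.964 m/s, Re = 5.57×10^5, ε/D = 3.52×10^-6, f = 0.01290, h_2 = f(L/D)V²/2g = 4.666 m
Series → Q common, losses add: H = Σh = 6.969 m

H ≈ 6.97 m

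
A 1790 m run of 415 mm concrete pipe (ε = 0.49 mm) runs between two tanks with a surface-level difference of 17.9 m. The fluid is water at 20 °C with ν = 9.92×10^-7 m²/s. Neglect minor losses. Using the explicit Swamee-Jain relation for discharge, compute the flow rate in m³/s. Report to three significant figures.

Q ≈ 0.268 m³/s

Swamee-Jain (Type II): Q = -0.965·√(gD⁵h_f/L)·ln[ε/(3.7D) + √(3.17ν²L/(gD³h_f))]
√(gD⁵h_f/L) = √(9.81·0.415⁵·17.9/1790) = 0.03475
ε/(3.7D) = 3.19×10^-4; √(3.17ν²L/(gD³h_f)) = 2.11×10^-5
Q = -0.965·0.03475·ln(3.402×10^-4) = 0.2678 m³/s
Check: V = 1.98 m/s, Re = 8.28×10^5, f = 0.02087, h_f = 18.0 m ≈ 17.9 m ✓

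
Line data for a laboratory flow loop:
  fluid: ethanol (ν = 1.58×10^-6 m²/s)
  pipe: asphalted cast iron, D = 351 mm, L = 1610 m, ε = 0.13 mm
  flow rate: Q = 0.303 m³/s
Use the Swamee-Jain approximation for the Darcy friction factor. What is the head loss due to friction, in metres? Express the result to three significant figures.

V = 4Q/(πD²) = 4·0.303/(π·0.351²) = 3.131 m/s
Re = VD/ν = 3.131·0.351/1.58×10^-6 = 6.96×10^5 → turbulent
ε/D = 0.13/351 = 3.70×10^-4
Swamee-Jain: f = 0.01661
h_f = f(L/D)V²/(2g) = 0.01661·(1610/0.351)·3.131²/(2·9.81) = 38.07 m

h_f ≈ 38.1 m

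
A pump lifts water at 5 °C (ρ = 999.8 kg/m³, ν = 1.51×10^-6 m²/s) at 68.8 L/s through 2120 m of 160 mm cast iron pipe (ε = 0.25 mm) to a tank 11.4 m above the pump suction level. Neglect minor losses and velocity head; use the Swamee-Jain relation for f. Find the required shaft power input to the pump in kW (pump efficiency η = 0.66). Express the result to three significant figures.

P_shaft ≈ 195 kW

V = 4Q/(πD²) = 3.422 m/s; Re = 3.63×10^5; ε/D = 0.00156; f = 0.02269
h_f = f(L/D)V²/2g = 179.4 m
Total head H = z + h_f = 11.4 + 179.4 = 190.8 m
P_hyd = ρgQH = 999.8·9.81·0.0688·190.8 = 128.8 kW
P_shaft = P_hyd/η = 128.8/0.66 = 195.1 kW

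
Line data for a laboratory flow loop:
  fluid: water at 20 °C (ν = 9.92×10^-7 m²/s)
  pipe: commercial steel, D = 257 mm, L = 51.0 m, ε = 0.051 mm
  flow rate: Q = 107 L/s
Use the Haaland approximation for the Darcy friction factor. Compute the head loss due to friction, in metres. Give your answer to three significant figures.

V = 4Q/(πD²) = 4·0.107/(π·0.257²) = 2.063 m/s
Re = VD/ν = 2.063·0.257/9.92×10^-7 = 5.34×10^5 → turbulent
ε/D = 0.051/257 = 1.98×10^-4
Haaland: f = 0.01519
h_f = f(L/D)V²/(2g) = 0.01519·(51.0/0.257)·2.063²/(2·9.81) = 0.6538 m

h_f ≈ 0.654 m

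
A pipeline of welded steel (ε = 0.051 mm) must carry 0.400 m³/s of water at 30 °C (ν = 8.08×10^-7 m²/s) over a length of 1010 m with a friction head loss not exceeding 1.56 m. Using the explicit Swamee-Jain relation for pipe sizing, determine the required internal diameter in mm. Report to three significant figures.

D ≈ 652 mm

Swamee-Jain (Type III): D = 0.66·[ε^1.25·(LQ²/(gh_f))^4.75 + ν·Q^9.4·(L/(gh_f))^5.2]^0.04
LQ²/(gh_f) = 10.56; L/(gh_f) = 66.00
Term 1 = ε^1.25·(…)^4.75 = 0.314; Term 2 = ν·Q^9.4·(…)^5.2 = 0.425
D = 0.66·(0.314 + 0.425)^0.04 = 0.6521 m = 652 mm
Check: V = 1.20 m/s, Re = 9.67×10^5, f = 0.01321, h_f = 1.50 m ≈ 1.56 m ✓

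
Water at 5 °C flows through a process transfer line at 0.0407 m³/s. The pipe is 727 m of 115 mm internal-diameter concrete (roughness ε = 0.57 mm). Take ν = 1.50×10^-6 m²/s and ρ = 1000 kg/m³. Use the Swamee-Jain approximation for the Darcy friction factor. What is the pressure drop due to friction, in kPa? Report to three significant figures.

V = 4Q/(πD²) = 4·0.0407/(π·0.115²) = 3.918 m/s
Re = VD/ν = 3.918·0.115/1.50×10^-6 = 3.00×10^5 → turbulent
ε/D = 0.57/115 = 0.00496
Swamee-Jain: f = 0.03074
h_f = f(L/D)V²/(2g) = 0.03074·(727/0.115)·3.918²/(2·9.81) = 152.1 m
Δp = ρg·h_f = 1000·9.81·152.1 = 1492 kPa

Δp ≈ 1490 kPa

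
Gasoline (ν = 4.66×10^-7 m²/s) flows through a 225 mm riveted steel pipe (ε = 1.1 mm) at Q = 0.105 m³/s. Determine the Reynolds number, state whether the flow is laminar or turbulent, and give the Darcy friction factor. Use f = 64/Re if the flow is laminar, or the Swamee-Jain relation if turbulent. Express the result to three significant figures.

Re ≈ 1.28×10^6; turbulent; f ≈ 0.0303

V = 4Q/(πD²) = 2.641 m/s
Re = VD/ν = 2.641·0.225/4.66×10^-7 = 1.28×10^6
Re > 4000 → turbulent; ε/D = 0.00489
Swamee-Jain: f = 0.03029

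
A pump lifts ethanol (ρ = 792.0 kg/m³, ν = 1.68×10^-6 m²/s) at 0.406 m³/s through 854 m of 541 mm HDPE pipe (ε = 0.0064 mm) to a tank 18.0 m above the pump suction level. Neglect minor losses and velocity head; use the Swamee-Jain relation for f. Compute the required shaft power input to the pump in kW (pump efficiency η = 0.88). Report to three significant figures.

V = 4Q/(πD²) = 1.766 m/s; Re = 5.69×10^5; ε/D = 1.18×10^-5; f = 0.01300
h_f = f(L/D)V²/2g = 3.263 m
Total head H = z + h_f = 18.0 + 3.263 = 21.26 m
P_hyd = ρgQH = 792.0·9.81·0.406·21.26 = 67.07 kW
P_shaft = P_hyd/η = 67.07/0.88 = 76.22 kW

P_shaft ≈ 76.2 kW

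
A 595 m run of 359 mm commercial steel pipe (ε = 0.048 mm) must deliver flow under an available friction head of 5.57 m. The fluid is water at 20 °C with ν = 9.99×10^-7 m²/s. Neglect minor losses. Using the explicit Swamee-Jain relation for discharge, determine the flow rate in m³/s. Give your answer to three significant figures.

Q ≈ 0.218 m³/s

Swamee-Jain (Type II): Q = -0.965·√(gD⁵h_f/L)·ln[ε/(3.7D) + √(3.17ν²L/(gD³h_f))]
√(gD⁵h_f/L) = √(9.81·0.359⁵·5.57/595) = 0.02340
ε/(3.7D) = 3.61×10^-5; √(3.17ν²L/(gD³h_f)) = 2.73×10^-5
Q = -0.965·0.02340·ln(6.342×10^-5) = 0.2183 m³/s
Check: V = 2.16 m/s, Re = 7.75×10^5, f = 0.01425, h_f = 5.60 m ≈ 5.57 m ✓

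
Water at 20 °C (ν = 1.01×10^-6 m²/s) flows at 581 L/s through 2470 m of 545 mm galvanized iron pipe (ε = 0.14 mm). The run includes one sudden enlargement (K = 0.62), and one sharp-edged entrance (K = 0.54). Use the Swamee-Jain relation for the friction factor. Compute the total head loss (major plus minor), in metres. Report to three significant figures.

V = 4Q/(πD²) = 2.491 m/s; V²/2g = 0.3161 m
Re = 1.34×10^6, ε/D = 2.57×10^-4 → f = 0.01516 (Swamee-Jain)
Major: h_f = f(L/D)·V²/2g = 0.01516·4532·0.3161 = 21.72 m
Minor: ΣK = 1.16; h_m = ΣK·V²/2g = 0.3667 m
Total H_L = 21.72 + 0.3667 = 22.09 m

H_L ≈ 22.1 m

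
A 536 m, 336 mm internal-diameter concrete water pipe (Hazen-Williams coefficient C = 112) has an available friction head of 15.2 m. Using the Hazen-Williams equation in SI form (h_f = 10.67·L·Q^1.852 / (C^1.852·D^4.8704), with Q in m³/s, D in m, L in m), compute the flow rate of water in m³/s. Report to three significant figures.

Rearranging: Q = [h_f·C^1.852·D^4.8704 / (10.67·L)]^(1/1.852)
Q = [15.2·112^1.852·0.336^4.8704 / (10.67·536)]^0.540 = 0.2588 m³/s

Q ≈ 0.259 m³/s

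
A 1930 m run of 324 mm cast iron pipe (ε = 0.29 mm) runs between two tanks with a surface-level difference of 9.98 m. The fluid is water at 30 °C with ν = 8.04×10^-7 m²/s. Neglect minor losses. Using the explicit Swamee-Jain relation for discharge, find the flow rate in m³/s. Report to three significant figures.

Swamee-Jain (Type II): Q = -0.965·√(gD⁵h_f/L)·ln[ε/(3.7D) + √(3.17ν²L/(gD³h_f))]
√(gD⁵h_f/L) = √(9.81·0.324⁵·9.98/1930) = 0.01346
ε/(3.7D) = 2.42×10^-4; √(3.17ν²L/(gD³h_f)) = 3.45×10^-5
Q = -0.965·0.01346·ln(2.764×10^-4) = 0.1064 m³/s
Check: V = 1.29 m/s, Re = 5.20×10^5, f = 0.01986, h_f = 10.0 m ≈ 9.98 m ✓

Q ≈ 0.106 m³/s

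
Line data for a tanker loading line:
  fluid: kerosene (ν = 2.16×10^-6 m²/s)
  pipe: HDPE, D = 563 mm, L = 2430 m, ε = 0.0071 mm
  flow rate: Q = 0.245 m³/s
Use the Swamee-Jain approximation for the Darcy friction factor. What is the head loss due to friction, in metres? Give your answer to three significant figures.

V = 4Q/(πD²) = 4·0.245/(π·0.563²) = 0.9841 m/s
Re = VD/ν = 0.9841·0.563/2.16×10^-6 = 2.57×10^5 → turbulent
ε/D = 0.0071/563 = 1.26×10^-5
Swamee-Jain: f = 0.01494
h_f = f(L/D)V²/(2g) = 0.01494·(2430/0.563)·0.9841²/(2·9.81) = 3.183 m

h_f ≈ 3.18 m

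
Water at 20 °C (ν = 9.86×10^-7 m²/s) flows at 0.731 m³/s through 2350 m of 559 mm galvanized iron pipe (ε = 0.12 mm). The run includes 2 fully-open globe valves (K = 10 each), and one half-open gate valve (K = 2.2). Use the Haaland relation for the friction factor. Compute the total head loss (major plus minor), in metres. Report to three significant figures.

H_L ≈ 37.5 m

V = 4Q/(πD²) = 2.979 m/s; V²/2g = 0.4522 m
Re = 1.69×10^6, ε/D = 2.15×10^-4 → f = 0.01445 (Haaland)
Major: h_f = f(L/D)·V²/2g = 0.01445·4204·0.4522 = 27.47 m
Minor: ΣK = 22.2; h_m = ΣK·V²/2g = 10.04 m
Total H_L = 27.47 + 10.04 = 37.51 m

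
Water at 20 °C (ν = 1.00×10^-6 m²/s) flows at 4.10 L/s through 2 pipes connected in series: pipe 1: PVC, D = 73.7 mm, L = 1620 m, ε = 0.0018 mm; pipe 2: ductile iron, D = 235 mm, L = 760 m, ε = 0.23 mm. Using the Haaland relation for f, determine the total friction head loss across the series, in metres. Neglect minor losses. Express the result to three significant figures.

Pipe 1: V = 0.9611 m/s, Re = 7.08×10^4, ε/D = 2.44×10^-5, f = 0.01926, h_1 = f(L/D)V²/2g = 19.93 m
Pipe 2: V = 0.09453 m/s, Re = 2.22×10^4, ε/D = 9.79×10^-4, f = 0.02703, h_2 = f(L/D)V²/2g = 0.03981 m
Series → Q common, losses add: H = Σh = 19.97 m

H ≈ 20.0 m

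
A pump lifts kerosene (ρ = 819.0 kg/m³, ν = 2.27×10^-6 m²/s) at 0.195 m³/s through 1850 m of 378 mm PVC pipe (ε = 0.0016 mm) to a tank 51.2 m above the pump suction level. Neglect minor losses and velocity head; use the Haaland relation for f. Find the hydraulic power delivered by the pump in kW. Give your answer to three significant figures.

V = 4Q/(πD²) = 1.738 m/s; Re = 2.89×10^5; ε/D = 4.23×10^-6; f = 0.01447
h_f = f(L/D)V²/2g = 10.90 m
Total head H = z + h_f = 51.2 + 10.90 = 62.10 m
P_hyd = ρgQH = 819.0·9.81·0.195·62.10 = 97.29 kW

P_hyd ≈ 97.3 kW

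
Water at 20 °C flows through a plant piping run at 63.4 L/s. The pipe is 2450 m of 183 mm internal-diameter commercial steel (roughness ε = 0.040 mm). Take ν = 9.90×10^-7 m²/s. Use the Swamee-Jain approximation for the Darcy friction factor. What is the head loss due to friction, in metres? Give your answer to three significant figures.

h_f ≈ 62.8 m

V = 4Q/(πD²) = 4·0.0634/(π·0.183²) = 2.410 m/s
Re = VD/ν = 2.410·0.183/9.90×10^-7 = 4.46×10^5 → turbulent
ε/D = 0.040/183 = 2.19×10^-4
Swamee-Jain: f = 0.01584
h_f = f(L/D)V²/(2g) = 0.01584·(2450/0.183)·2.410²/(2·9.81) = 62.79 m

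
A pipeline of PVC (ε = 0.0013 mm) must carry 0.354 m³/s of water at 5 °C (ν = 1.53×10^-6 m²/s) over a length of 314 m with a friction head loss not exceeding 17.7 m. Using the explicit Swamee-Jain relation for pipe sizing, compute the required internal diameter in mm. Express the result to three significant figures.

Swamee-Jain (Type III): D = 0.66·[ε^1.25·(LQ²/(gh_f))^4.75 + ν·Q^9.4·(L/(gh_f))^5.2]^0.04
LQ²/(gh_f) = 0.2266; L/(gh_f) = 1.808
Term 1 = ε^1.25·(…)^4.75 = 3.80×10^-11; Term 2 = ν·Q^9.4·(…)^5.2 = 1.92×10^-9
D = 0.66·(3.80×10^-11 + 1.92×10^-9)^0.04 = 0.2959 m = 296 mm
Check: V = 5.15 m/s, Re = 9.95×10^5, f = 0.01173, h_f = 16.8 m ≈ 17.7 m ✓

D ≈ 296 mm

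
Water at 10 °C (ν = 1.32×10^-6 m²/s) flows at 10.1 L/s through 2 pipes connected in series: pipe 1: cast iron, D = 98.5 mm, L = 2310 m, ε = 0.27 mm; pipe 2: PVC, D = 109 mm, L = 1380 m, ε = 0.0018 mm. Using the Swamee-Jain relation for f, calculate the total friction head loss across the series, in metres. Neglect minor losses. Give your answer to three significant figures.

H ≈ 70.9 m

Pipe 1: V = 1.325 m/s, Re = 9.89×10^4, ε/D = 0.00274, f = 0.02715, h_1 = f(L/D)V²/2g = 57.02 m
Pipe 2: V = 1.082 m/s, Re = 8.94×10^4, ε/D = 1.65×10^-5, f = 0.01838, h_2 = f(L/D)V²/2g = 13.90 m
Series → Q common, losses add: H = Σh = 70.92 m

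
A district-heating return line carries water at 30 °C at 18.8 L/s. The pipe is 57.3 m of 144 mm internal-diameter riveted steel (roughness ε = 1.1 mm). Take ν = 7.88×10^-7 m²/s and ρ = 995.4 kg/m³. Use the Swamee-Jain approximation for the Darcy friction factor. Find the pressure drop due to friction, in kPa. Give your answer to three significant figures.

Δp ≈ 9.28 kPa

V = 4Q/(πD²) = 4·0.0188/(π·0.144²) = 1.154 m/s
Re = VD/ν = 1.154·0.144/7.88×10^-7 = 2.11×10^5 → turbulent
ε/D = 1.1/144 = 0.00764
Swamee-Jain: f = 0.03517
h_f = f(L/D)V²/(2g) = 0.03517·(57.3/0.144)·1.154²/(2·9.81) = 0.9505 m
Δp = ρg·h_f = 995.4·9.81·0.9505 = 9.282 kPa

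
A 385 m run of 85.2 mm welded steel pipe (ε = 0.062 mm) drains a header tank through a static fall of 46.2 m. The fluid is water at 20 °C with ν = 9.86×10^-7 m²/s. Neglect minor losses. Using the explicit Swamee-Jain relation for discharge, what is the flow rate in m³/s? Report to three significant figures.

Q ≈ 0.0183 m³/s

Swamee-Jain (Type II): Q = -0.965·√(gD⁵h_f/L)·ln[ε/(3.7D) + √(3.17ν²L/(gD³h_f))]
√(gD⁵h_f/L) = √(9.81·0.0852⁵·46.2/385) = 0.002299
ε/(3.7D) = 1.97×10^-4; √(3.17ν²L/(gD³h_f)) = 6.51×10^-5
Q = -0.965·0.002299·ln(2.617×10^-4) = 0.01830 m³/s
Check: V = 3.21 m/s, Re = 2.77×10^5, f = 0.01962, h_f = 46.5 m ≈ 46.2 m ✓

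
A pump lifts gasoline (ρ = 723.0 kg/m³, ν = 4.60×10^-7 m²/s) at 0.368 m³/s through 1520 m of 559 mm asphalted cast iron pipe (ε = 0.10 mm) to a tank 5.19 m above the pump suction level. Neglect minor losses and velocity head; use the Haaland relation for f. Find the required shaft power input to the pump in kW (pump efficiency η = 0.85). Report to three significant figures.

P_shaft ≈ 29.3 kW

V = 4Q/(πD²) = 1.499 m/s; Re = 1.82×10^6; ε/D = 1.79×10^-4; f = 0.01398
h_f = f(L/D)V²/2g = 4.355 m
Total head H = z + h_f = 5.19 + 4.355 = 9.545 m
P_hyd = ρgQH = 723.0·9.81·0.368·9.545 = 24.91 kW
P_shaft = P_hyd/η = 24.91/0.85 = 29.31 kW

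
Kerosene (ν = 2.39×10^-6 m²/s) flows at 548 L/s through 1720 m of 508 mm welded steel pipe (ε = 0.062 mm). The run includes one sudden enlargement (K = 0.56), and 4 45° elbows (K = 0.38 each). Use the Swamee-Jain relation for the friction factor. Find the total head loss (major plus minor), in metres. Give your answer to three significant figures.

V = 4Q/(πD²) = 2.704 m/s; V²/2g = 0.3726 m
Re = 5.75×10^5, ε/D = 1.22×10^-4 → f = 0.01451 (Swamee-Jain)
Major: h_f = f(L/D)·V²/2g = 0.01451·3386·0.3726 = 18.30 m
Minor: ΣK = 2.08; h_m = ΣK·V²/2g = 0.7750 m
Total H_L = 18.30 + 0.7750 = 19.08 m

H_L ≈ 19.1 m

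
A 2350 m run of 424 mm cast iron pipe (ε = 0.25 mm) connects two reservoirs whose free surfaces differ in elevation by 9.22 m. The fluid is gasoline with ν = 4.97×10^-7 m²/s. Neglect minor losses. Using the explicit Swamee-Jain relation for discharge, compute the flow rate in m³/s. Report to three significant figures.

Swamee-Jain (Type II): Q = -0.965·√(gD⁵h_f/L)·ln[ε/(3.7D) + √(3.17ν²L/(gD³h_f))]
√(gD⁵h_f/L) = √(9.81·0.424⁵·9.22/2350) = 0.02297
ε/(3.7D) = 1.59×10^-4; √(3.17ν²L/(gD³h_f)) = 1.63×10^-5
Q = -0.965·0.02297·ln(1.757×10^-4) = 0.1916 m³/s
Check: V = 1.36 m/s, Re = 1.16×10^6, f = 0.01781, h_f = 9.27 m ≈ 9.22 m ✓

Q ≈ 0.192 m³/s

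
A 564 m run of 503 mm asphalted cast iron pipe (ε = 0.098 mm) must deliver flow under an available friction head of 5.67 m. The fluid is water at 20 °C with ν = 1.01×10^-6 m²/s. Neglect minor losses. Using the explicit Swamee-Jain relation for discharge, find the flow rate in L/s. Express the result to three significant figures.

Q ≈ 521 L/s

Swamee-Jain (Type II): Q = -0.965·√(gD⁵h_f/L)·ln[ε/(3.7D) + √(3.17ν²L/(gD³h_f))]
√(gD⁵h_f/L) = √(9.81·0.503⁵·5.67/564) = 0.05635
ε/(3.7D) = 5.27×10^-5; √(3.17ν²L/(gD³h_f)) = 1.61×10^-5
Q = -0.965·0.05635·ln(6.871×10^-5) = 0.5213 m³/s
Check: V = 2.62 m/s, Re = 1.31×10^6, f = 0.01451, h_f = 5.71 m ≈ 5.67 m ✓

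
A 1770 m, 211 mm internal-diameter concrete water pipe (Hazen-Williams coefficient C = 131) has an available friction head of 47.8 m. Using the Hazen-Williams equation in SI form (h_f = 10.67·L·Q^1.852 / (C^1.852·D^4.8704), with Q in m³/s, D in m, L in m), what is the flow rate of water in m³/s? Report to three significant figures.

Q ≈ 0.0867 m³/s

Rearranging: Q = [h_f·C^1.852·D^4.8704 / (10.67·L)]^(1/1.852)
Q = [47.8·131^1.852·0.211^4.8704 / (10.67·1770)]^0.540 = 0.08673 m³/s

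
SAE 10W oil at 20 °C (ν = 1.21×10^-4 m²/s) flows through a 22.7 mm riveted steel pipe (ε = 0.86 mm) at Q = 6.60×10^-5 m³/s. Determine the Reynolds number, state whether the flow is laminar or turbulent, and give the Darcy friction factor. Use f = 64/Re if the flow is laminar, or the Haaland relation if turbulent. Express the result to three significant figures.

V = 4Q/(πD²) = 0.1631 m/s
Re = VD/ν = 0.1631·0.0227/1.21×10^-4 = 30.6
Re < 2300 → laminar → f = 64/Re = 2.092

Re ≈ 30.6; laminar; f = 64/Re ≈ 2.09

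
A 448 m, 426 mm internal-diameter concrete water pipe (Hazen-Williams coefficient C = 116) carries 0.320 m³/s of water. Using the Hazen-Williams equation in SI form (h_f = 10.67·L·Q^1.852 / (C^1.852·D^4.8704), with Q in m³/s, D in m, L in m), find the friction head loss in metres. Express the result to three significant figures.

h_f = 10.67·448·0.320^1.852 / (116^1.852·0.426^4.8704) = 5.553 m

h_f ≈ 5.55 m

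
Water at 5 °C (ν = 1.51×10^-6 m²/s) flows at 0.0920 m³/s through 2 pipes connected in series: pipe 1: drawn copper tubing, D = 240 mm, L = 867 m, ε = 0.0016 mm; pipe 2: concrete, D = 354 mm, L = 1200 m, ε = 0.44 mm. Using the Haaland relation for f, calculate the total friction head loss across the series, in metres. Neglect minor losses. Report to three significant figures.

H ≈ 14.1 m

Pipe 1: V = 2.034 m/s, Re = 3.23×10^5, ε/D = 6.67×10^-6, f = 0.01420, h_1 = f(L/D)V²/2g = 10.81 m
Pipe 2: V = 0.9347 m/s, Re = 2.19×10^5, ε/D = 0.00124, f = 0.02175, h_2 = f(L/D)V²/2g = 3.283 m
Series → Q common, losses add: H = Σh = 14.10 m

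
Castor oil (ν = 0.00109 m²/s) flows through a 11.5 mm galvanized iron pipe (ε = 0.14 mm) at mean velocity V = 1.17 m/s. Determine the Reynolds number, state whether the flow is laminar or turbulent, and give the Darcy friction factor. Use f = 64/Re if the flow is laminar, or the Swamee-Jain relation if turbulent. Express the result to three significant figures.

Re = VD/ν = 1.170·0.0115/0.00109 = 12.3
Re < 2300 → laminar → f = 64/Re = 5.185

Re ≈ 12.3; laminar; f = 64/Re ≈ 5.18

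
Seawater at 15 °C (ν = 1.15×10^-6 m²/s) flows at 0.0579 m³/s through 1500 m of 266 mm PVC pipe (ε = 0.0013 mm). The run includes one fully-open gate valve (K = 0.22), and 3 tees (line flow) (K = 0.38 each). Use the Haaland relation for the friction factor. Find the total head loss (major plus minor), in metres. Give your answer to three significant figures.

V = 4Q/(πD²) = 1.042 m/s; V²/2g = 0.05533 m
Re = 2.41×10^5, ε/D = 4.89×10^-6 → f = 0.01498 (Haaland)
Major: h_f = f(L/D)·V²/2g = 0.01498·5639·0.05533 = 4.675 m
Minor: ΣK = 1.36; h_m = ΣK·V²/2g = 0.07525 m
Total H_L = 4.675 + 0.07525 = 4.750 m

H_L ≈ 4.75 m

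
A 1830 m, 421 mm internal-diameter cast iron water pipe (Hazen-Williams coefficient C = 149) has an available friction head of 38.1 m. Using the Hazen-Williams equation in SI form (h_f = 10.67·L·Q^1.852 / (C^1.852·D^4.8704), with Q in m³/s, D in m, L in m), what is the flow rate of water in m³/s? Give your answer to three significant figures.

Rearranging: Q = [h_f·C^1.852·D^4.8704 / (10.67·L)]^(1/1.852)
Q = [38.1·149^1.852·0.421^4.8704 / (10.67·1830)]^0.540 = 0.5272 m³/s

Q ≈ 0.527 m³/s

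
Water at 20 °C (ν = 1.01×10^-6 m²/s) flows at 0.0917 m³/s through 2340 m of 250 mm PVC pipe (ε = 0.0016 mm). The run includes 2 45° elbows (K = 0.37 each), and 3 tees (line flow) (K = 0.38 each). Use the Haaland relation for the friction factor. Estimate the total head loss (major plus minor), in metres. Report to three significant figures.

V = 4Q/(πD²) = 1.868 m/s; V²/2g = 0.1779 m
Re = 4.62×10^5, ε/D = 6.40×10^-6 → f = 0.01331 (Haaland)
Major: h_f = f(L/D)·V²/2g = 0.01331·9360·0.1779 = 22.17 m
Minor: ΣK = 1.88; h_m = ΣK·V²/2g = 0.3344 m
Total H_L = 22.17 + 0.3344 = 22.50 m

H_L ≈ 22.5 m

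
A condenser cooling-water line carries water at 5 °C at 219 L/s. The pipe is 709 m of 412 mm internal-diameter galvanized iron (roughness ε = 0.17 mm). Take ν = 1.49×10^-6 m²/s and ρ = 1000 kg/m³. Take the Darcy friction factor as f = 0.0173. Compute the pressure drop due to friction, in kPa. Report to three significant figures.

Δp ≈ 40.2 kPa

V = 4Q/(πD²) = 4·0.219/(π·0.412²) = 1.643 m/s
h_f = f(L/D)V²/(2g) = 0.01730·(709/0.412)·1.643²/(2·9.81) = 4.095 m
Δp = ρg·h_f = 1000·9.81·4.095 = 40.17 kPa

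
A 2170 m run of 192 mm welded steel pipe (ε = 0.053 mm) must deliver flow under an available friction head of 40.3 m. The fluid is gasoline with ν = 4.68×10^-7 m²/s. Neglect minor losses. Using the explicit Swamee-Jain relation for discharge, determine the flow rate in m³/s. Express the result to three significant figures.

Swamee-Jain (Type II): Q = -0.965·√(gD⁵h_f/L)·ln[ε/(3.7D) + √(3.17ν²L/(gD³h_f))]
√(gD⁵h_f/L) = √(9.81·0.192⁵·40.3/2170) = 0.006895
ε/(3.7D) = 7.46×10^-5; √(3.17ν²L/(gD³h_f)) = 2.32×10^-5
Q = -0.965·0.006895·ln(9.781×10^-5) = 0.06143 m³/s
Check: V = 2.12 m/s, Re = 8.70×10^5, f = 0.01564, h_f = 40.6 m ≈ 40.3 m ✓

Q ≈ 0.0614 m³/s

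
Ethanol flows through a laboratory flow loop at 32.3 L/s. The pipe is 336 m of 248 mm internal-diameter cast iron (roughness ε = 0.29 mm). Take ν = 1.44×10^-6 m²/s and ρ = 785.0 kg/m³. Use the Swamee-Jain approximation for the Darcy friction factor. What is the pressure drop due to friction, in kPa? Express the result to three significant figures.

V = 4Q/(πD²) = 4·0.0323/(π·0.248²) = 0.6687 m/s
Re = VD/ν = 0.6687·0.248/1.44×10^-6 = 1.15×10^5 → turbulent
ε/D = 0.29/248 = 0.00117
Swamee-Jain: f = 0.02265
h_f = f(L/D)V²/(2g) = 0.02265·(336/0.248)·0.6687²/(2·9.81) = 0.6992 m
Δp = ρg·h_f = 785.0·9.81·0.6992 = 5.385 kPa

Δp ≈ 5.38 kPa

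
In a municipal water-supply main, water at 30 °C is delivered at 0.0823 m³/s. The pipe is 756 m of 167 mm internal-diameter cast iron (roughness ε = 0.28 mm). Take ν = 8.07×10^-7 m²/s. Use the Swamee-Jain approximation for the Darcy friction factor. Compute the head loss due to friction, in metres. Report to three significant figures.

h_f ≈ 74.0 m

V = 4Q/(πD²) = 4·0.0823/(π·0.167²) = 3.757 m/s
Re = VD/ν = 3.757·0.167/8.07×10^-7 = 7.78×10^5 → turbulent
ε/D = 0.28/167 = 0.00168
Swamee-Jain: f = 0.02272
h_f = f(L/D)V²/(2g) = 0.02272·(756/0.167)·3.757²/(2·9.81) = 74.01 m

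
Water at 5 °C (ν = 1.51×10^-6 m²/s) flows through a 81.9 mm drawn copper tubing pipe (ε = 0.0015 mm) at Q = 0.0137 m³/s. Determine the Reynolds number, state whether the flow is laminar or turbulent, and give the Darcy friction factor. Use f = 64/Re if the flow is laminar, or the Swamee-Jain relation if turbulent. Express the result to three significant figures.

V = 4Q/(πD²) = 2.601 m/s
Re = VD/ν = 2.601·0.0819/1.51×10^-6 = 1.41×10^5
Re > 4000 → turbulent; ε/D = 1.83×10^-5
Swamee-Jain: f = 0.01678

Re ≈ 1.41×10^5; turbulent; f ≈ 0.0168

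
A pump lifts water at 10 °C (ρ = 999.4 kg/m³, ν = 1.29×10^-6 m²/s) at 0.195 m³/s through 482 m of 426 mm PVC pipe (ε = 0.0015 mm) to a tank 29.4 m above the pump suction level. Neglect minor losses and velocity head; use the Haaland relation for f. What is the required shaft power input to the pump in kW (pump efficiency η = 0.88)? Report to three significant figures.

V = 4Q/(πD²) = 1.368 m/s; Re = 4.52×10^5; ε/D = 3.52×10^-6; f = 0.01334
h_f = f(L/D)V²/2g = 1.440 m
Total head H = z + h_f = 29.4 + 1.440 = 30.84 m
P_hyd = ρgQH = 999.4·9.81·0.195·30.84 = 58.96 kW
P_shaft = P_hyd/η = 58.96/0.88 = 67.00 kW

P_shaft ≈ 67.0 kW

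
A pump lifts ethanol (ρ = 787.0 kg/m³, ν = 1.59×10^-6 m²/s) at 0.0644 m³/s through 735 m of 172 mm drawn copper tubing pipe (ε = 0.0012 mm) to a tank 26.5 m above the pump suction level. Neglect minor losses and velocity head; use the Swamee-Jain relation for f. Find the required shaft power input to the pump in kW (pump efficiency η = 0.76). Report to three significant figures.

P_shaft ≈ 33.2 kW

V = 4Q/(πD²) = 2.772 m/s; Re = 3.00×10^5; ε/D = 6.98×10^-6; f = 0.01446
h_f = f(L/D)V²/2g = 24.19 m
Total head H = z + h_f = 26.5 + 24.19 = 50.69 m
P_hyd = ρgQH = 787.0·9.81·0.0644·50.69 = 25.20 kW
P_shaft = P_hyd/η = 25.20/0.76 = 33.16 kW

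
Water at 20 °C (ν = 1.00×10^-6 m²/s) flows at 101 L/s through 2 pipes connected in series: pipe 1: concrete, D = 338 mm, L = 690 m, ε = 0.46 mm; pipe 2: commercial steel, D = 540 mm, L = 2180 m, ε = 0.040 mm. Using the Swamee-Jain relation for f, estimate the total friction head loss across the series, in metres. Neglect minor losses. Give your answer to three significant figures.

Pipe 1: V = 1.126 m/s, Re = 3.80×10^5, ε/D = 0.00136, f = 0.02196, h_1 = f(L/D)V²/2g = 2.895 m
Pipe 2: V = 0.4410 m/s, Re = 2.38×10^5, ε/D = 7.41×10^-5, f = 0.01573, h_2 = f(L/D)V²/2g = 0.6295 m
Series → Q common, losses add: H = Σh = 3.524 m

H ≈ 3.52 m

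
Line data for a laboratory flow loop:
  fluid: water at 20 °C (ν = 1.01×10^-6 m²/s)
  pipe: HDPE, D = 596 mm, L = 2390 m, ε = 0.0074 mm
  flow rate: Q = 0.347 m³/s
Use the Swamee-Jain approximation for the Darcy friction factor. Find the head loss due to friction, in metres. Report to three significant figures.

h_f ≈ 3.95 m

V = 4Q/(πD²) = 4·0.347/(π·0.596²) = 1.244 m/s
Re = VD/ν = 1.244·0.596/1.01×10^-6 = 7.34×10^5 → turbulent
ε/D = 0.0074/596 = 1.24×10^-5
Swamee-Jain: f = 0.01249
h_f = f(L/D)V²/(2g) = 0.01249·(2390/0.596)·1.244²/(2·9.81) = 3.948 m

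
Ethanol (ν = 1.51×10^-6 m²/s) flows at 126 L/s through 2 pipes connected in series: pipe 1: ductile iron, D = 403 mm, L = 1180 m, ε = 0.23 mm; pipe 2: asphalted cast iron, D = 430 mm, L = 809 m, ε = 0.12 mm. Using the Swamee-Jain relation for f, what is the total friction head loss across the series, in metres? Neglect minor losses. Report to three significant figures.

Pipe 1: V = 0.9878 m/s, Re = 2.64×10^5, ε/D = 5.71×10^-4, f = 0.01889, h_1 = f(L/D)V²/2g = 2.751 m
Pipe 2: V = 0.8676 m/s, Re = 2.47×10^5, ε/D = 2.79×10^-4, f = 0.01725, h_2 = f(L/D)V²/2g = 1.245 m
Series → Q common, losses add: H = Σh = 3.996 m

H ≈ 4.00 m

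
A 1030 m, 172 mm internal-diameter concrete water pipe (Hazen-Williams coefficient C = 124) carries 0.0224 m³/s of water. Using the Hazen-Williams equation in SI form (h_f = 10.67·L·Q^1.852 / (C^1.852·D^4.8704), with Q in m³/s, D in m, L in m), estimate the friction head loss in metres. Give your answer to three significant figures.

h_f = 10.67·1030·0.0224^1.852 / (124^1.852·0.172^4.8704) = 6.791 m

h_f ≈ 6.79 m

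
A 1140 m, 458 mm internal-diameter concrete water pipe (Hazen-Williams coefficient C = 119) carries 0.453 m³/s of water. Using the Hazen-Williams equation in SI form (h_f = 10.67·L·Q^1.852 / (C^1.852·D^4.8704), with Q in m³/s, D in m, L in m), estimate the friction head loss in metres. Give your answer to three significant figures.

h_f ≈ 18.0 m

h_f = 10.67·1140·0.453^1.852 / (119^1.852·0.458^4.8704) = 18.03 m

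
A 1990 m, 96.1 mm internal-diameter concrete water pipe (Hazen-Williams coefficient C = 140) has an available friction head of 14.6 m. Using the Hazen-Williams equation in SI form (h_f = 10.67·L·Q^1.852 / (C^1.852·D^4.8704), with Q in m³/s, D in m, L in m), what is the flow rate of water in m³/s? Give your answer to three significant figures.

Q ≈ 0.00580 m³/s

Rearranging: Q = [h_f·C^1.852·D^4.8704 / (10.67·L)]^(1/1.852)
Q = [14.6·140^1.852·0.0961^4.8704 / (10.67·1990)]^0.540 = 0.005797 m³/s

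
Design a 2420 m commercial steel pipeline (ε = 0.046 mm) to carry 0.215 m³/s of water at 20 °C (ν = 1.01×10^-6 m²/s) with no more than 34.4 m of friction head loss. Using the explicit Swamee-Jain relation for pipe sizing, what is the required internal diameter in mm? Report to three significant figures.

Swamee-Jain (Type III): D = 0.66·[ε^1.25·(LQ²/(gh_f))^4.75 + ν·Q^9.4·(L/(gh_f))^5.2]^0.04
LQ²/(gh_f) = 0.3315; L/(gh_f) = 7.171
Term 1 = ε^1.25·(…)^4.75 = 2.00×10^-8; Term 2 = ν·Q^9.4·(…)^5.2 = 1.51×10^-8
D = 0.66·(2.00×10^-8 + 1.51×10^-8)^0.04 = 0.3322 m = 332 mm
Check: V = 2.48 m/s, Re = 8.16×10^5, f = 0.01425, h_f = 32.6 m ≈ 34.4 m ✓

D ≈ 332 mm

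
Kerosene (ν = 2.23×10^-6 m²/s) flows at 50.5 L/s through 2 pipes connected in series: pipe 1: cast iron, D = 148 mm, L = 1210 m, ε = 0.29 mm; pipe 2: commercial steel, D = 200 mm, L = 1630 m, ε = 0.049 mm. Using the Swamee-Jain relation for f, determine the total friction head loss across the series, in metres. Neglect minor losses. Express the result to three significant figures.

H ≈ 107 m

Pipe 1: V = 2.935 m/s, Re = 1.95×10^5, ε/D = 0.00196, f = 0.02440, h_1 = f(L/D)V²/2g = 87.60 m
Pipe 2: V = 1.607 m/s, Re = 1.44×10^5, ε/D = 2.45×10^-4, f = 0.01820, h_2 = f(L/D)V²/2g = 19.54 m
Series → Q common, losses add: H = Σh = 107.1 m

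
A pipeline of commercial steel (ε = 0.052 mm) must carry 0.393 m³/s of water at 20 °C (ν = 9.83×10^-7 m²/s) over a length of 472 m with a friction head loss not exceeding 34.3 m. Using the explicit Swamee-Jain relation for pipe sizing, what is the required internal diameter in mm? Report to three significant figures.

D ≈ 304 mm

Swamee-Jain (Type III): D = 0.66·[ε^1.25·(LQ²/(gh_f))^4.75 + ν·Q^9.4·(L/(gh_f))^5.2]^0.04
LQ²/(gh_f) = 0.2167; L/(gh_f) = 1.403
Term 1 = ε^1.25·(…)^4.75 = 3.09×10^-9; Term 2 = ν·Q^9.4·(…)^5.2 = 8.79×10^-10
D = 0.66·(3.09×10^-9 + 8.79×10^-10)^0.04 = 0.3044 m = 304 mm
Check: V = 5.40 m/s, Re = 1.67×10^6, f = 0.01405, h_f = 32.4 m ≈ 34.3 m ✓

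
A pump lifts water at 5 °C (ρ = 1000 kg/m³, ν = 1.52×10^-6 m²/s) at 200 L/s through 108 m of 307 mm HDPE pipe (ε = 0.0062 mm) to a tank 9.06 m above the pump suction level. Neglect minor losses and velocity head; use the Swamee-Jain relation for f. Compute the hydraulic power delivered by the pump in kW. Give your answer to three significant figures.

V = 4Q/(πD²) = 2.702 m/s; Re = 5.46×10^5; ε/D = 2.02×10^-5; f = 0.01322
h_f = f(L/D)V²/2g = 1.731 m
Total head H = z + h_f = 9.06 + 1.731 = 10.79 m
P_hyd = ρgQH = 1000·9.81·0.200·10.79 = 21.17 kW

P_hyd ≈ 21.2 kW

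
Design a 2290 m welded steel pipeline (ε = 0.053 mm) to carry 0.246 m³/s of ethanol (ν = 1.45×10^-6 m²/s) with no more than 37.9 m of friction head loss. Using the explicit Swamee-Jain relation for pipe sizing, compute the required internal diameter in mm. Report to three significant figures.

Swamee-Jain (Type III): D = 0.66·[ε^1.25·(LQ²/(gh_f))^4.75 + ν·Q^9.4·(L/(gh_f))^5.2]^0.04
LQ²/(gh_f) = 0.3727; L/(gh_f) = 6.159
Term 1 = ε^1.25·(…)^4.75 = 4.16×10^-8; Term 2 = ν·Q^9.4·(…)^5.2 = 3.48×10^-8
D = 0.66·(4.16×10^-8 + 3.48×10^-8)^0.04 = 0.3427 m = 343 mm
Check: V = 2.67 m/s, Re = 6.30×10^5, f = 0.01475, h_f = 35.7 m ≈ 37.9 m ✓

D ≈ 343 mm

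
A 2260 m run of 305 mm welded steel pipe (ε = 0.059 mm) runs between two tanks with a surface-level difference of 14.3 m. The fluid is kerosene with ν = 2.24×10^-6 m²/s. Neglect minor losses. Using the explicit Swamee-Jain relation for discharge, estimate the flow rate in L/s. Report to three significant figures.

Q ≈ 109 L/s

Swamee-Jain (Type II): Q = -0.965·√(gD⁵h_f/L)·ln[ε/(3.7D) + √(3.17ν²L/(gD³h_f))]
√(gD⁵h_f/L) = √(9.81·0.305⁵·14.3/2260) = 0.01280
ε/(3.7D) = 5.23×10^-5; √(3.17ν²L/(gD³h_f)) = 9.50×10^-5
Q = -0.965·0.01280·ln(1.473×10^-4) = 0.1090 m³/s
Check: V = 1.49 m/s, Re = 2.03×10^5, f = 0.01705, h_f = 14.3 m ≈ 14.3 m ✓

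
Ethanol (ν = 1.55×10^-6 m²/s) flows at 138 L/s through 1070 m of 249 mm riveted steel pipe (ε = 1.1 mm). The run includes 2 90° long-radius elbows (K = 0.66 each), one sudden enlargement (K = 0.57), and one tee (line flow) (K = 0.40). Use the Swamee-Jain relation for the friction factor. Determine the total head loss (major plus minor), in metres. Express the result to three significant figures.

V = 4Q/(πD²) = 2.834 m/s; V²/2g = 0.4093 m
Re = 4.55×10^5, ε/D = 0.00442 → f = 0.02959 (Swamee-Jain)
Major: h_f = f(L/D)·V²/2g = 0.02959·4297·0.4093 = 52.06 m
Minor: ΣK = 2.29; h_m = ΣK·V²/2g = 0.9374 m
Total H_L = 52.06 + 0.9374 = 52.99 m

H_L ≈ 53.0 m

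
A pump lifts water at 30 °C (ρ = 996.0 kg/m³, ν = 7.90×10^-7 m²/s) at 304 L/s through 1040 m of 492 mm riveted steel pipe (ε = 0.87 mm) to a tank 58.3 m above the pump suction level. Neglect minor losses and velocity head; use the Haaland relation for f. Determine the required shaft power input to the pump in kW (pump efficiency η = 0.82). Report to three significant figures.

V = 4Q/(πD²) = 1.599 m/s; Re = 9.96×10^5; ε/D = 0.00177; f = 0.02290
h_f = f(L/D)V²/2g = 6.307 m
Total head H = z + h_f = 58.3 + 6.307 = 64.61 m
P_hyd = ρgQH = 996.0·9.81·0.304·64.61 = 191.9 kW
P_shaft = P_hyd/η = 191.9/0.82 = 234.0 kW

P_shaft ≈ 234 kW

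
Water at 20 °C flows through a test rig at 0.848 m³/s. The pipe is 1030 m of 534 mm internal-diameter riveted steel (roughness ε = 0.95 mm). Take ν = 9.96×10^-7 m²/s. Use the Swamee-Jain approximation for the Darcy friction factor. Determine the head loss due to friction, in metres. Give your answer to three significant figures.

h_f ≈ 32.2 m

V = 4Q/(πD²) = 4·0.848/(π·0.534²) = 3.786 m/s
Re = VD/ν = 3.786·0.534/9.96×10^-7 = 2.03×10^6 → turbulent
ε/D = 0.95/534 = 0.00178
Swamee-Jain: f = 0.02286
h_f = f(L/D)V²/(2g) = 0.02286·(1030/0.534)·3.786²/(2·9.81) = 32.21 m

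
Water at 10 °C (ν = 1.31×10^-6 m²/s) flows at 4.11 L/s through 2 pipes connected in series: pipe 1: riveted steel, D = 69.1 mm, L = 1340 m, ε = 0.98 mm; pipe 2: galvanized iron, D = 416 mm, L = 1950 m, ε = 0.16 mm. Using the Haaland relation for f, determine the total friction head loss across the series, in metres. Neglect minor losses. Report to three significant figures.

H ≈ 51.9 m

Pipe 1: V = 1.096 m/s, Re = 5.78×10^4, ε/D = 0.0142, f = 0.04369, h_1 = f(L/D)V²/2g = 51.86 m
Pipe 2: V = 0.03024 m/s, Re = 9600, ε/D = 3.85×10^-4, f = 0.03168, h_2 = f(L/D)V²/2g = 0.006921 m
Series → Q common, losses add: H = Σh = 51.87 m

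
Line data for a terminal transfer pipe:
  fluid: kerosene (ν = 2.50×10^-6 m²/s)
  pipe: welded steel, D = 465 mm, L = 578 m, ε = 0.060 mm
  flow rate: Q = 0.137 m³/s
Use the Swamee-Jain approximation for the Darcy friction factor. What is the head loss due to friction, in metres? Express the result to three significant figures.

V = 4Q/(πD²) = 4·0.137/(π·0.465²) = 0.8067 m/s
Re = VD/ν = 0.8067·0.465/2.50×10^-6 = 1.50×10^5 → turbulent
ε/D = 0.060/465 = 1.29×10^-4
Swamee-Jain: f = 0.01737
h_f = f(L/D)V²/(2g) = 0.01737·(578/0.465)·0.8067²/(2·9.81) = 0.7163 m

h_f ≈ 0.716 m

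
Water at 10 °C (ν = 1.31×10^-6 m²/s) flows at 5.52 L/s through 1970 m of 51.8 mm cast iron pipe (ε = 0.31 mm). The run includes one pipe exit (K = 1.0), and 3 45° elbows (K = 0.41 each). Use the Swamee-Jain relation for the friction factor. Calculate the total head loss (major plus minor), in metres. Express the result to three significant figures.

V = 4Q/(πD²) = 2.619 m/s; V²/2g = 0.3497 m
Re = 1.04×10^5, ε/D = 0.00598 → f = 0.03315 (Swamee-Jain)
Major: h_f = f(L/D)·V²/2g = 0.03315·38031·0.3497 = 440.8 m
Minor: ΣK = 2.23; h_m = ΣK·V²/2g = 0.7798 m
Total H_L = 440.8 + 0.7798 = 441.6 m

H_L ≈ 442 m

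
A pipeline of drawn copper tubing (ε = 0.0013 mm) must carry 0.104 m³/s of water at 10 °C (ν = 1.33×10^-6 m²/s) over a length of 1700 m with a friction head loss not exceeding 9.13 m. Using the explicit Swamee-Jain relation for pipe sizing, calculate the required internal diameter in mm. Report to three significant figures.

D ≈ 303 mm

Swamee-Jain (Type III): D = 0.66·[ε^1.25·(LQ²/(gh_f))^4.75 + ν·Q^9.4·(L/(gh_f))^5.2]^0.04
LQ²/(gh_f) = 0.2053; L/(gh_f) = 18.98
Term 1 = ε^1.25·(…)^4.75 = 2.38×10^-11; Term 2 = ν·Q^9.4·(…)^5.2 = 3.40×10^-9
D = 0.66·(2.38×10^-11 + 3.40×10^-9)^0.04 = 0.3026 m = 303 mm
Check: V = 1.45 m/s, Re = 3.29×10^5, f = 0.01418, h_f = 8.49 m ≈ 9.13 m ✓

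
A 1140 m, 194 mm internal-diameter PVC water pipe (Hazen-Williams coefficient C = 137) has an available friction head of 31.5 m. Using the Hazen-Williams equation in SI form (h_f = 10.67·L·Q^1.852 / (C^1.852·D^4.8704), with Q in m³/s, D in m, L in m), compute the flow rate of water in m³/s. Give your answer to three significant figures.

Rearranging: Q = [h_f·C^1.852·D^4.8704 / (10.67·L)]^(1/1.852)
Q = [31.5·137^1.852·0.194^4.8704 / (10.67·1140)]^0.540 = 0.07363 m³/s

Q ≈ 0.0736 m³/s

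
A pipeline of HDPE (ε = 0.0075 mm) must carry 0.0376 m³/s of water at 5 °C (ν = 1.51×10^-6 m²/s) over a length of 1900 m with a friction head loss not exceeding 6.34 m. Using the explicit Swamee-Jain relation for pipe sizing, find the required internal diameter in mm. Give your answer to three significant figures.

D ≈ 229 mm

Swamee-Jain (Type III): D = 0.66·[ε^1.25·(LQ²/(gh_f))^4.75 + ν·Q^9.4·(L/(gh_f))^5.2]^0.04
LQ²/(gh_f) = 0.04319; L/(gh_f) = 30.55
Term 1 = ε^1.25·(…)^4.75 = 1.29×10^-13; Term 2 = ν·Q^9.4·(…)^5.2 = 3.22×10^-12
D = 0.66·(1.29×10^-13 + 3.22×10^-12)^0.04 = 0.2294 m = 229 mm
Check: V = 0.910 m/s, Re = 1.38×10^5, f = 0.01695, h_f = 5.93 m ≈ 6.34 m ✓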